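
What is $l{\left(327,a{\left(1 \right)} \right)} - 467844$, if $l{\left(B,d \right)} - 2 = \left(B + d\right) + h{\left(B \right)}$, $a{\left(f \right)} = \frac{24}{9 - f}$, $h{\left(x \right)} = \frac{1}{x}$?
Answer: $- \frac{152876423}{327} \approx -4.6751 \cdot 10^{5}$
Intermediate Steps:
$l{\left(B,d \right)} = 2 + B + d + \frac{1}{B}$ ($l{\left(B,d \right)} = 2 + \left(\left(B + d\right) + \frac{1}{B}\right) = 2 + \left(B + d + \frac{1}{B}\right) = 2 + B + d + \frac{1}{B}$)
$l{\left(327,a{\left(1 \right)} \right)} - 467844 = \left(2 + 327 - \frac{24}{-9 + 1} + \frac{1}{327}\right) - 467844 = \left(2 + 327 - \frac{24}{-8} + \frac{1}{327}\right) - 467844 = \left(2 + 327 - -3 + \frac{1}{327}\right) - 467844 = \left(2 + 327 + 3 + \frac{1}{327}\right) - 467844 = \frac{108565}{327} - 467844 = - \frac{152876423}{327}$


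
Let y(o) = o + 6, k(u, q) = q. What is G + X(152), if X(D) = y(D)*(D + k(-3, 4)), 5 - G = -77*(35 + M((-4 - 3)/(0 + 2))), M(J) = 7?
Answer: 27887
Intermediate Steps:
y(o) = 6 + o
G = 3239 (G = 5 - (-77)*(35 + 7) = 5 - (-77)*42 = 5 - 1*(-3234) = 5 + 3234 = 3239)
X(D) = (4 + D)*(6 + D) (X(D) = (6 + D)*(D + 4) = (6 + D)*(4 + D) = (4 + D)*(6 + D))
G + X(152) = 3239 + (4 + 152)*(6 + 152) = 3239 + 156*158 = 3239 + 24648 = 27887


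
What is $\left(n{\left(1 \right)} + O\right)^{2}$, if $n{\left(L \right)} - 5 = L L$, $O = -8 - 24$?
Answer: $676$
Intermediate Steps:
$O = -32$ ($O = -8 - 24 = -32$)
$n{\left(L \right)} = 5 + L^{2}$ ($n{\left(L \right)} = 5 + L L = 5 + L^{2}$)
$\left(n{\left(1 \right)} + O\right)^{2} = \left(\left(5 + 1^{2}\right) - 32\right)^{2} = \left(\left(5 + 1\right) - 32\right)^{2} = \left(6 - 32\right)^{2} = \left(-26\right)^{2} = 676$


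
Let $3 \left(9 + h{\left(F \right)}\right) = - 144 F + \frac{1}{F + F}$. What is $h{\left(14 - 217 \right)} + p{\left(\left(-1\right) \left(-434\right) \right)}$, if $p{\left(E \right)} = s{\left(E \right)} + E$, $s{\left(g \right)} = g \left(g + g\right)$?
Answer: $\frac{471221057}{1218} \approx 3.8688 \cdot 10^{5}$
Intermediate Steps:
$s{\left(g \right)} = 2 g^{2}$ ($s{\left(g \right)} = g 2 g = 2 g^{2}$)
$p{\left(E \right)} = E + 2 E^{2}$ ($p{\left(E \right)} = 2 E^{2} + E = E + 2 E^{2}$)
$h{\left(F \right)} = -9 - 48 F + \frac{1}{6 F}$ ($h{\left(F \right)} = -9 + \frac{- 144 F + \frac{1}{F + F}}{3} = -9 + \frac{- 144 F + \frac{1}{2 F}}{3} = -9 + \frac{\frac{1}{2 F} - 144 F}{3} = -9 - \left(48 F - \frac{1}{6 F}\right) = -9 - 48 F + \frac{1}{6 F}$)
$h{\left(14 - 217 \right)} + p{\left(\left(-1\right) \left(-434\right) \right)} = \left(-9 - 48 \left(14 - 217\right) + \frac{1}{6 \left(14 - 217\right)}\right) + \left(-1\right) \left(-434\right) \left(1 + 2 \left(\left(-1\right) \left(-434\right)\right)\right) = \left(-9 - 48 \left(14 - 217\right) + \frac{1}{6 \left(14 - 217\right)}\right) + 434 \left(1 + 2 \cdot 434\right) = \left(-9 - -9744 + \frac{1}{6 \left(-203\right)}\right) + 434 \left(1 + 868\right) = \left(-9 + 9744 + \frac{1}{6} \left(- \frac{1}{203}\right)\right) + 434 \cdot 869 = \left(-9 + 9744 - \frac{1}{1218}\right) + 377146 = \frac{11857229}{1218} + 377146 = \frac{471221057}{1218}$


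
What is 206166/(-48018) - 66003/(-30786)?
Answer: -25219797/11732398 ≈ -2.1496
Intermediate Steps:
206166/(-48018) - 66003/(-30786) = 206166*(-1/48018) - 66003*(-1/30786) = -34361/8003 + 3143/1466 = -25219797/11732398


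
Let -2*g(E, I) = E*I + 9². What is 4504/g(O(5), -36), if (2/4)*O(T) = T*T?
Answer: 9008/1719 ≈ 5.2403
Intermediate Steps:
O(T) = 2*T² (O(T) = 2*(T*T) = 2*T²)
g(E, I) = -81/2 - E*I/2 (g(E, I) = -(E*I + 9²)/2 = -(E*I + 81)/2 = -(81 + E*I)/2 = -81/2 - E*I/2)
4504/g(O(5), -36) = 4504/(-81/2 - ½*2*5²*(-36)) = 4504/(-81/2 - ½*2*25*(-36)) = 4504/(-81/2 - ½*50*(-36)) = 4504/(-81/2 + 900) = 4504/(1719/2) = 4504*(2/1719) = 9008/1719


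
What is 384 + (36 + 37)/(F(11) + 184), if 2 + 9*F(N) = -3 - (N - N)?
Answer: 634641/1651 ≈ 384.40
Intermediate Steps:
F(N) = -5/9 (F(N) = -2/9 + (-3 - (N - N))/9 = -2/9 + (-3 - 1*0)/9 = -2/9 + (-3 + 0)/9 = -2/9 + (⅑)*(-3) = -2/9 - ⅓ = -5/9)
384 + (36 + 37)/(F(11) + 184) = 384 + (36 + 37)/(-5/9 + 184) = 384 + 73/(1651/9) = 384 + 73*(9/1651) = 384 + 657/1651 = 634641/1651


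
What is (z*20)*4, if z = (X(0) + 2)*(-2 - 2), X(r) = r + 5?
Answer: -2240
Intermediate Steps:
X(r) = 5 + r
z = -28 (z = ((5 + 0) + 2)*(-2 - 2) = (5 + 2)*(-4) = 7*(-4) = -28)
(z*20)*4 = -28*20*4 = -560*4 = -2240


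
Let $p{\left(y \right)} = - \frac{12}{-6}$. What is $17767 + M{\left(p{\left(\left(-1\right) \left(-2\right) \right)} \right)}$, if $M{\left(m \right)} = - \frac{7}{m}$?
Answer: $\frac{35527}{2} \approx 17764.0$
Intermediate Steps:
$p{\left(y \right)} = 2$ ($p{\left(y \right)} = \left(-12\right) \left(- \frac{1}{6}\right) = 2$)
$17767 + M{\left(p{\left(\left(-1\right) \left(-2\right) \right)} \right)} = 17767 - \frac{7}{2} = \frac{35527}{2}$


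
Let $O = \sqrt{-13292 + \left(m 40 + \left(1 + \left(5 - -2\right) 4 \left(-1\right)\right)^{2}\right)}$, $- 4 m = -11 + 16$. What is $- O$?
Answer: $- i \sqrt{12613} \approx - 112.31 i$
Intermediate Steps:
$m = - \frac{5}{4}$ ($m = - \frac{-11 + 16}{4} = \left(- \frac{1}{4}\right) 5 = - \frac{5}{4} \approx -1.25$)
$O = i \sqrt{12613}$ ($O = \sqrt{-13292 + \left(\left(- \frac{5}{4}\right) 40 + \left(1 + \left(5 - -2\right) 4 \left(-1\right)\right)^{2}\right)} = \sqrt{-13292 - \left(50 - \left(1 + \left(5 + 2\right) 4 \left(-1\right)\right)^{2}\right)} = \sqrt{-13292 - \left(50 - \left(1 + 7 \cdot 4 \left(-1\right)\right)^{2}\right)} = \sqrt{-13292 - \left(50 - \left(1 + 28 \left(-1\right)\right)^{2}\right)} = \sqrt{-13292 - \left(50 - \left(1 - 28\right)^{2}\right)} = \sqrt{-13292 - \left(50 - \left(-27\right)^{2}\right)} = \sqrt{-13292 + \left(-50 + 729\right)} = \sqrt{-13292 + 679} = \sqrt{-12613} = i \sqrt{12613} \approx 112.31 i$)
$- O = - i \sqrt{12613}$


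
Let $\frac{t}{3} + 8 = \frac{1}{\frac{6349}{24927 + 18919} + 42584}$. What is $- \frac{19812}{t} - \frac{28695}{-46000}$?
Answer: $\frac{56763721877207931}{68710712706800} \approx 826.13$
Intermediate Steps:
$t = - \frac{14937111458}{622381471}$ ($t = -24 + \frac{3}{\frac{6349}{24927 + 18919} + 42584} = -24 + \frac{3}{\frac{6349}{43846} + 42584} = -24 + \frac{3}{\frac{1867144413}{43846}} = -24 + 3 \cdot \frac{43846}{1867144413} = -24 + \frac{43846}{622381471} = - \frac{14937111458}{622381471} \approx -24.0$)
$- \frac{19812}{t} - \frac{28695}{-46000} = - \frac{19812}{- \frac{14937111458}{622381471}} - \frac{28695}{-46000} = \left(-19812\right) \left(- \frac{622381471}{14937111458}\right) - - \frac{5739}{9200} = \frac{6165310851726}{7468555729} + \frac{5739}{9200} = \frac{56763721877207931}{68710712706800}$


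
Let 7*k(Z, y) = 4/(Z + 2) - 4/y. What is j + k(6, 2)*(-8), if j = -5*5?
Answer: -163/7 ≈ -23.286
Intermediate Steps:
j = -25
k(Z, y) = -4/(7*y) + 4/(7*(2 + Z)) (k(Z, y) = (4/(Z + 2) - 4/y)/7 = (4/(2 + Z) - 4/y)/7 = (-4/y + 4/(2 + Z))/7 = -4/(7*y) + 4/(7*(2 + Z)))
j + k(6, 2)*(-8) = -25 + ((4/7)*(-2 + 2 - 1*6)/(2*(2 + 6)))*(-8) = -25 + ((4/7)*(1/2)*(-2 + 2 - 6)/8)*(-8) = -25 + ((4/7)*(1/2)*(1/8)*(-6))*(-8) = -25 - 3/14*(-8) = -25 + 12/7 = -163/7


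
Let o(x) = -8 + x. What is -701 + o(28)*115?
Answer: 1599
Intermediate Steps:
-701 + o(28)*115 = -701 + (-8 + 28)*115 = -701 + 20*115 = -701 + 2300 = 1599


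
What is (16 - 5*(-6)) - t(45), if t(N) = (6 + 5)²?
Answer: -75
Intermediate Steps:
t(N) = 121 (t(N) = 11² = 121)
(16 - 5*(-6)) - t(45) = (16 - 5*(-6)) - 1*121 = (16 + 30) - 121 = 46 - 121 = -75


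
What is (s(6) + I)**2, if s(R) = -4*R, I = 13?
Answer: 121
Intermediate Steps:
(s(6) + I)**2 = (-4*6 + 13)**2 = (-24 + 13)**2 = (-11)**2 = 121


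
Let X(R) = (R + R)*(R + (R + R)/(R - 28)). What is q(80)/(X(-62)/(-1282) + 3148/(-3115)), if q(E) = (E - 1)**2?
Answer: -22430696967/24706508 ≈ -907.89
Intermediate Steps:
q(E) = (-1 + E)**2
X(R) = 2*R*(R + 2*R/(-28 + R)) (X(R) = (2*R)*(R + (2*R)/(-28 + R)) = (2*R)*(R + 2*R/(-28 + R)) = 2*R*(R + 2*R/(-28 + R)))
q(80)/(X(-62)/(-1282) + 3148/(-3115)) = (-1 + 80)**2/((2*(-62)**2*(-26 - 62)/(-28 - 62))/(-1282) + 3148/(-3115)) = 79**2/((2*3844*(-88)/(-90))*(-1/1282) + 3148*(-1/3115)) = 6241/((2*3844*(-1/90)*(-88))*(-1/1282) - 3148/3115) = 6241/((338272/45)*(-1/1282) - 3148/3115) = 6241/(-169136/28845 - 3148/3115) = 6241/(-24706508/3594087) = 6241*(-3594087/24706508) = -22430696967/24706508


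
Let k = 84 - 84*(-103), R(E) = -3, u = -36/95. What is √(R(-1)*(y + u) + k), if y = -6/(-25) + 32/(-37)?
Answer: √107972452578/3515 ≈ 93.483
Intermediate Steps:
u = -36/95 (u = -36*1/95 = -36/95 ≈ -0.37895)
y = -578/925 (y = -6*(-1/25) + 32*(-1/37) = 6/25 - 32/37 = -578/925 ≈ -0.62486)
k = 8736 (k = 84 + 8652 = 8736)
√(R(-1)*(y + u) + k) = √(-3*(-578/925 - 36/95) + 8736) = √(-3*(-17642/17575) + 8736) = √(52926/17575 + 8736) = √(153588126/17575) = √107972452578/3515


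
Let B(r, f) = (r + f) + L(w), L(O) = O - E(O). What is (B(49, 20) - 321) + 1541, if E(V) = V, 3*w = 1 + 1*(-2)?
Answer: 1289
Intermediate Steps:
w = -⅓ (w = (1 + 1*(-2))/3 = (1 - 2)/3 = (⅓)*(-1) = -⅓ ≈ -0.33333)
L(O) = 0 (L(O) = O - O = 0)
B(r, f) = f + r (B(r, f) = (r + f) + 0 = (f + r) + 0 = f + r)
(B(49, 20) - 321) + 1541 = ((20 + 49) - 321) + 1541 = (69 - 321) + 1541 = -252 + 1541 = 1289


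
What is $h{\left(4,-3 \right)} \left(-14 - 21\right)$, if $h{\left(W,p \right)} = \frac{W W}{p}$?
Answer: $\frac{560}{3} \approx 186.67$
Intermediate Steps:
$h{\left(W,p \right)} = \frac{W^{2}}{p}$
$h{\left(4,-3 \right)} \left(-14 - 21\right) = \frac{4^{2}}{-3} \left(-14 - 21\right) = 16 \left(- \frac{1}{3}\right) \left(-35\right) = \left(- \frac{16}{3}\right) \left(-35\right) = \frac{560}{3}$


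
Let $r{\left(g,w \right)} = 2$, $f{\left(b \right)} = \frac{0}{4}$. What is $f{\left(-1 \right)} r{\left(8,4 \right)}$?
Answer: $0$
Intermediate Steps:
$f{\left(b \right)} = 0$ ($f{\left(b \right)} = 0 \cdot \frac{1}{4} = 0$)
$f{\left(-1 \right)} r{\left(8,4 \right)} = 0 \cdot 2 = 0$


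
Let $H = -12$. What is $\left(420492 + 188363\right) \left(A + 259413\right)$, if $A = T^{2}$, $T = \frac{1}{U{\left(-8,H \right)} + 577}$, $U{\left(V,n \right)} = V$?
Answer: $\frac{51136399454263370}{323761} \approx 1.5794 \cdot 10^{11}$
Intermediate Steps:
$T = \frac{1}{569}$ ($T = \frac{1}{-8 + 577} = \frac{1}{569} \approx 0.0017575$)
$A = \frac{1}{323761}$ ($A = \left(\frac{1}{569}\right)^{2} = \frac{1}{323761} \approx 3.0887 \cdot 10^{-6}$)
$\left(420492 + 188363\right) \left(A + 259413\right) = \left(420492 + 188363\right) \left(\frac{1}{323761} + 259413\right) = 608855 \cdot \frac{83987812294}{323761} = \frac{51136399454263370}{323761}$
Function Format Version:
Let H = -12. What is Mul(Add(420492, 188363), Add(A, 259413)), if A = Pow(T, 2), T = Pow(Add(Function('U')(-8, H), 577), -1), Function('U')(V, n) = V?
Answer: Rational(51136399454263370, 323761) ≈ 1.5794e+11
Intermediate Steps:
T = Rational(1, 569) (T = Pow(Add(-8, 577), -1) = Pow(569, -1) = Rational(1, 569) ≈ 0.0017575)
A = Rational(1, 323761) (A = Pow(Rational(1, 569), 2) = Rational(1, 323761) ≈ 3.0887e-6)
Mul(Add(420492, 188363), Add(A, 259413)) = Mul(Add(420492, 188363), Add(Rational(1, 323761), 259413)) = Mul(608855, Rational(83987812294, 323761)) = Rational(51136399454263370, 323761)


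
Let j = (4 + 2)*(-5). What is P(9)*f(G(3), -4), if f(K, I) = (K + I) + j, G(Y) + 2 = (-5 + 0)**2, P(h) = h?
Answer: -99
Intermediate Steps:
j = -30 (j = 6*(-5) = -30)
G(Y) = 23 (G(Y) = -2 + (-5 + 0)**2 = -2 + (-5)**2 = -2 + 25 = 23)
f(K, I) = -30 + I + K (f(K, I) = (K + I) - 30 = (I + K) - 30 = -30 + I + K)
P(9)*f(G(3), -4) = 9*(-30 - 4 + 23) = 9*(-11) = -99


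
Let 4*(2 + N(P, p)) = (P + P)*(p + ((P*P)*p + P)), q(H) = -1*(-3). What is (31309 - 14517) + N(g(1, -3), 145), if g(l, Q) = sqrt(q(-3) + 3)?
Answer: 16793 + 1015*sqrt(6)/2 ≈ 18036.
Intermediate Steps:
q(H) = 3
g(l, Q) = sqrt(6) (g(l, Q) = sqrt(3 + 3) = sqrt(6))
N(P, p) = -2 + P*(P + p + p*P**2)/2 (N(P, p) = -2 + ((P + P)*(p + ((P*P)*p + P)))/4 = -2 + ((2*P)*(p + (P**2*p + P)))/4 = -2 + ((2*P)*(p + (p*P**2 + P)))/4 = -2 + ((2*P)*(p + (P + p*P**2)))/4 = -2 + ((2*P)*(P + p + p*P**2))/4 = -2 + (2*P*(P + p + p*P**2))/4 = -2 + P*(P + p + p*P**2)/2)
(31309 - 14517) + N(g(1, -3), 145) = (31309 - 14517) + (-2 + (sqrt(6))**2/2 + (1/2)*sqrt(6)*145 + (1/2)*145*(sqrt(6))**3) = 16792 + (-2 + (1/2)*6 + 145*sqrt(6)/2 + (1/2)*145*(6*sqrt(6))) = 16792 + (-2 + 3 + 145*sqrt(6)/2 + 435*sqrt(6)) = 16792 + (1 + 1015*sqrt(6)/2) = 16793 + 1015*sqrt(6)/2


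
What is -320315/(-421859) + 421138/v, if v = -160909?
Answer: -126119289207/67880909831 ≈ -1.8579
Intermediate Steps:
-320315/(-421859) + 421138/v = -320315/(-421859) + 421138/(-160909) = -320315*(-1/421859) + 421138*(-1/160909) = 320315/421859 - 421138/160909 = -126119289207/67880909831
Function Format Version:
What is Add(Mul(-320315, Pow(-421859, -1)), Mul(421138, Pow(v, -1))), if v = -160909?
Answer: Rational(-126119289207, 67880909831) ≈ -1.8579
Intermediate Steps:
Add(Mul(-320315, Pow(-421859, -1)), Mul(421138, Pow(v, -1))) = Add(Mul(-320315, Pow(-421859, -1)), Mul(421138, Pow(-160909, -1))) = Add(Mul(-320315, Rational(-1, 421859)), Mul(421138, Rational(-1, 160909))) = Add(Rational(320315, 421859), Rational(-421138, 160909)) = Rational(-126119289207, 67880909831)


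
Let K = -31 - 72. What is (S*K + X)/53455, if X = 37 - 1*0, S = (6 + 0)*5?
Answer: -3053/53455 ≈ -0.057113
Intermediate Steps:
S = 30 (S = 6*5 = 30)
K = -103
X = 37 (X = 37 + 0 = 37)
(S*K + X)/53455 = (30*(-103) + 37)/53455 = (-3090 + 37)*(1/53455) = -3053*1/53455 = -3053/53455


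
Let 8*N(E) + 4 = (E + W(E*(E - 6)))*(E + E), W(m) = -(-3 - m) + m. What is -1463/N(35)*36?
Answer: -11704/4021 ≈ -2.9107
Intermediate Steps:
W(m) = 3 + 2*m (W(m) = (3 + m) + m = 3 + 2*m)
N(E) = -½ + E*(3 + E + 2*E*(-6 + E))/4 (N(E) = -½ + ((E + (3 + 2*(E*(E - 6))))*(E + E))/8 = -½ + ((E + (3 + 2*(E*(-6 + E))))*(2*E))/8 = -½ + ((E + (3 + 2*E*(-6 + E)))*(2*E))/8 = -½ + ((3 + E + 2*E*(-6 + E))*(2*E))/8 = -½ + (2*E*(3 + E + 2*E*(-6 + E)))/8 = -½ + E*(3 + E + 2*E*(-6 + E))/4)
-1463/N(35)*36 = -1463/(-½ + (¼)*35² + (¼)*35*(3 + 2*35*(-6 + 35)))*36 = -1463/(-½ + (¼)*1225 + (¼)*35*(3 + 2*35*29))*36 = -1463/(-½ + 1225/4 + (¼)*35*(3 + 2030))*36 = -1463/(-½ + 1225/4 + (¼)*35*2033)*36 = -1463/(-½ + 1225/4 + 71155/4)*36 = -1463/36189/2*36 = -1463*2/36189*36 = -2926/36189*36 = -11704/4021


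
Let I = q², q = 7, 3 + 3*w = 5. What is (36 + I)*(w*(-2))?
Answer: -340/3 ≈ -113.33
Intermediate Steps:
w = ⅔ (w = -1 + (⅓)*5 = -1 + 5/3 = ⅔ ≈ 0.66667)
I = 49 (I = 7² = 49)
(36 + I)*(w*(-2)) = (36 + 49)*((⅔)*(-2)) = 85*(-4/3) = -340/3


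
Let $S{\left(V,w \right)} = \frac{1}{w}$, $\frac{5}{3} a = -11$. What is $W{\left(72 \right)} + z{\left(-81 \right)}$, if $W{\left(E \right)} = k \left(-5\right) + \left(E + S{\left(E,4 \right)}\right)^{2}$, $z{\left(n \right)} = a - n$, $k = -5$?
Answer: $\frac{425557}{80} \approx 5319.5$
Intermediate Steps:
$a = - \frac{33}{5}$ ($a = \frac{3}{5} \left(-11\right) = - \frac{33}{5} \approx -6.6$)
$z{\left(n \right)} = - \frac{33}{5} - n$
$W{\left(E \right)} = 25 + \left(\frac{1}{4} + E\right)^{2}$ ($W{\left(E \right)} = \left(-5\right) \left(-5\right) + \left(E + \frac{1}{4}\right)^{2} = 25 + \left(E + \frac{1}{4}\right)^{2} = 25 + \left(\frac{1}{4} + E\right)^{2}$)
$W{\left(72 \right)} + z{\left(-81 \right)} = \left(25 + \frac{\left(1 + 4 \cdot 72\right)^{2}}{16}\right) - - \frac{372}{5} = \left(25 + \frac{\left(1 + 288\right)^{2}}{16}\right) + \left(- \frac{33}{5} + 81\right) = \left(25 + \frac{289^{2}}{16}\right) + \frac{372}{5} = \left(25 + \frac{1}{16} \cdot 83521\right) + \frac{372}{5} = \left(25 + \frac{83521}{16}\right) + \frac{372}{5} = \frac{83921}{16} + \frac{372}{5} = \frac{425557}{80}$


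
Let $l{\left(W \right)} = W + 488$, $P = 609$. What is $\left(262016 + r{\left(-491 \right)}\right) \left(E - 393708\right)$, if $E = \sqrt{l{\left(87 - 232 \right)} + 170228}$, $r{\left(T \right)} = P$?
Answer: $-103397563500 + 262625 \sqrt{170571} \approx -1.0329 \cdot 10^{11}$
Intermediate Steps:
$r{\left(T \right)} = 609$
$l{\left(W \right)} = 488 + W$
$E = \sqrt{170571}$ ($E = \sqrt{\left(488 + \left(87 - 232\right)\right) + 170228} = \sqrt{\left(488 - 145\right) + 170228} = \sqrt{343 + 170228} = \sqrt{170571} \approx 413.0$)
$\left(262016 + r{\left(-491 \right)}\right) \left(E - 393708\right) = \left(262016 + 609\right) \left(\sqrt{170571} - 393708\right) = 262625 \left(-393708 + \sqrt{170571}\right) = -103397563500 + 262625 \sqrt{170571}$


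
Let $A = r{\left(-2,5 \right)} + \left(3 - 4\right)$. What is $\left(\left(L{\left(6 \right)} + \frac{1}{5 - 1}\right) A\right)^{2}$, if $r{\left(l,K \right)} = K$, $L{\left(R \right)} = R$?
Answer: $625$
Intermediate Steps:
$A = 4$ ($A = 5 + \left(3 - 4\right) = 5 - 1 = 4$)
$\left(\left(L{\left(6 \right)} + \frac{1}{5 - 1}\right) A\right)^{2} = \left(\left(6 + \frac{1}{5 - 1}\right) 4\right)^{2} = \left(\left(6 + \frac{1}{4}\right) 4\right)^{2} = \left(\frac{25}{4} \cdot 4\right)^{2} = 25^{2} = 625$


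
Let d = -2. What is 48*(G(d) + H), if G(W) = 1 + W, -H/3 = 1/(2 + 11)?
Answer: -768/13 ≈ -59.077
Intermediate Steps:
H = -3/13 (H = -3/(2 + 11) = -3/13 ≈ -0.23077)
48*(G(d) + H) = 48*((1 - 2) - 3/13) = 48*(-1 - 3/13) = 48*(-16/13) = -768/13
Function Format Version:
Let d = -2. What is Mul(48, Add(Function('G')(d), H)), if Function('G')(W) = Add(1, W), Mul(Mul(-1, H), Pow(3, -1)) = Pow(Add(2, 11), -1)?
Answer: Rational(-768, 13) ≈ -59.077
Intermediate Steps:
H = Rational(-3, 13) (H = Mul(-3, Pow(Add(2, 11), -1)) = Mul(-3, Pow(13, -1)) = Mul(-3, Rational(1, 13)) = Rational(-3, 13) ≈ -0.23077)
Mul(48, Add(Function('G')(d), H)) = Mul(48, Add(Add(1, -2), Rational(-3, 13))) = Mul(48, Add(-1, Rational(-3, 13))) = Mul(48, Rational(-16, 13)) = Rational(-768, 13)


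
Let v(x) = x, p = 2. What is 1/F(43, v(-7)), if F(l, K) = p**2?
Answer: 1/4 ≈ 0.25000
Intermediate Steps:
F(l, K) = 4 (F(l, K) = 2**2 = 4)
1/F(43, v(-7)) = 1/4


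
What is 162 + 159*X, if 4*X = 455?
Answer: 72993/4 ≈ 18248.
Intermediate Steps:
X = 455/4 (X = (¼)*455 = 455/4 ≈ 113.75)
162 + 159*X = 162 + 159*(455/4) = 162 + 72345/4 = 72993/4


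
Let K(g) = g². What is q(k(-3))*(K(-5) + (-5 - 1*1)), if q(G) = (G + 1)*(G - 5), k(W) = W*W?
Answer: 760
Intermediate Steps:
k(W) = W²
q(G) = (1 + G)*(-5 + G)
q(k(-3))*(K(-5) + (-5 - 1*1)) = (-5 + ((-3)²)² - 4*(-3)²)*((-5)² + (-5 - 1*1)) = (-5 + 9² - 4*9)*(25 + (-5 - 1)) = (-5 + 81 - 36)*(25 - 6) = 40*19 = 760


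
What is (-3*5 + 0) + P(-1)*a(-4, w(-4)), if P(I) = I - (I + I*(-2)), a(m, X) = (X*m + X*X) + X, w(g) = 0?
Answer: -15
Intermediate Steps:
a(m, X) = X + X² + X*m (a(m, X) = (X*m + X²) + X = (X² + X*m) + X = X + X² + X*m)
P(I) = 2*I (P(I) = I - (I - 2*I) = I - (-1)*I = I + I = 2*I)
(-3*5 + 0) + P(-1)*a(-4, w(-4)) = (-3*5 + 0) + (2*(-1))*(0*(1 + 0 - 4)) = (-15 + 0) - 0*(-3) = -15 - 2*0 = -15 + 0 = -15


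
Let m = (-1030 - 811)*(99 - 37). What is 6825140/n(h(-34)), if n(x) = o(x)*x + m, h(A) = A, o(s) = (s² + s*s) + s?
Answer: -3412570/95797 ≈ -35.623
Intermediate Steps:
o(s) = s + 2*s² (o(s) = (s² + s²) + s = 2*s² + s = s + 2*s²)
m = -114142 (m = -1841*62 = -114142)
n(x) = -114142 + x²*(1 + 2*x) (n(x) = (x*(1 + 2*x))*x - 114142 = x²*(1 + 2*x) - 114142 = -114142 + x²*(1 + 2*x))
6825140/n(h(-34)) = 6825140/(-114142 + (-34)²*(1 + 2*(-34))) = 6825140/(-114142 + 1156*(1 - 68)) = 6825140/(-114142 + 1156*(-67)) = 6825140/(-114142 - 77452) = 6825140/(-191594) = 6825140*(-1/191594) = -3412570/95797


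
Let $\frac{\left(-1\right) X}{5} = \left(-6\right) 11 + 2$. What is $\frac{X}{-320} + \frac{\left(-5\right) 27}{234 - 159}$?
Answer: $- \frac{14}{5} \approx -2.8$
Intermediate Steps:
$X = 320$ ($X = - 5 \left(\left(-6\right) 11 + 2\right) = - 5 \left(-66 + 2\right) = \left(-5\right) \left(-64\right) = 320$)
$\frac{X}{-320} + \frac{\left(-5\right) 27}{234 - 159} = \frac{320}{-320} + \frac{\left(-5\right) 27}{234 - 159} = 320 \left(- \frac{1}{320}\right) - \frac{135}{234 - 159} = -1 - \frac{135}{75} = -1 - \frac{9}{5} = - \frac{14}{5}$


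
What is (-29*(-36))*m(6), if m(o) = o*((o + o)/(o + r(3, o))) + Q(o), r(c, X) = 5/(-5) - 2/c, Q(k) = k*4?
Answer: 551232/13 ≈ 42402.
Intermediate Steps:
Q(k) = 4*k
r(c, X) = -1 - 2/c (r(c, X) = 5*(-⅕) - 2/c = -1 - 2/c)
m(o) = 4*o + 2*o²/(-5/3 + o) (m(o) = o*((o + o)/(o + (-2 - 1*3)/3)) + 4*o = o*((2*o)/(o + (-2 - 3)/3)) + 4*o = o*((2*o)/(o + (⅓)*(-5))) + 4*o = o*((2*o)/(o - 5/3)) + 4*o = o*((2*o)/(-5/3 + o)) + 4*o = o*(2*o/(-5/3 + o)) + 4*o = 2*o²/(-5/3 + o) + 4*o = 4*o + 2*o²/(-5/3 + o))
(-29*(-36))*m(6) = (-29*(-36))*(2*6*(-10 + 9*6)/(-5 + 3*6)) = 1044*(2*6*(-10 + 54)/(-5 + 18)) = 1044*(2*6*44/13) = 1044*(2*6*(1/13)*44) = 1044*(528/13) = 551232/13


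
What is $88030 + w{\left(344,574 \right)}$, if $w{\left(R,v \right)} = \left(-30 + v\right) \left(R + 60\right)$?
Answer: $307806$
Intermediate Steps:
$w{\left(R,v \right)} = \left(-30 + v\right) \left(60 + R\right)$
$88030 + w{\left(344,574 \right)} = 88030 + \left(-1800 - 10320 + 60 \cdot 574 + 344 \cdot 574\right) = 88030 + \left(-1800 - 10320 + 34440 + 197456\right) = 88030 + 219776 = 307806$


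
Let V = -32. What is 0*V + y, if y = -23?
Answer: -23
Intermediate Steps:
0*V + y = 0*(-32) - 23 = 0 - 23 = -23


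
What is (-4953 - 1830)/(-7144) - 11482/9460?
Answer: -235003/889240 ≈ -0.26427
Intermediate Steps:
(-4953 - 1830)/(-7144) - 11482/9460 = -6783*(-1/7144) - 11482*1/9460 = 357/376 - 5741/4730 = -235003/889240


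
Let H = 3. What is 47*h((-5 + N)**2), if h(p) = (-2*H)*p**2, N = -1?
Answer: -365472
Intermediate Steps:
h(p) = -6*p**2 (h(p) = (-2*3)*p**2 = -6*p**2)
47*h((-5 + N)**2) = 47*(-6*(-5 - 1)**4) = 47*(-6*((-6)**2)**2) = 47*(-6*36**2) = 47*(-6*1296) = 47*(-7776) = -365472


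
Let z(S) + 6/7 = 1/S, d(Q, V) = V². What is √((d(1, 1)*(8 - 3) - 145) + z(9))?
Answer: I*√62069/21 ≈ 11.864*I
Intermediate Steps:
z(S) = -6/7 + 1/S
√((d(1, 1)*(8 - 3) - 145) + z(9)) = √((1²*(8 - 3) - 145) + (-6/7 + 1/9)) = √((1*5 - 145) + (-6/7 + ⅑)) = √((5 - 145) - 47/63) = √(-140 - 47/63) = √(-8867/63) = I*√62069/21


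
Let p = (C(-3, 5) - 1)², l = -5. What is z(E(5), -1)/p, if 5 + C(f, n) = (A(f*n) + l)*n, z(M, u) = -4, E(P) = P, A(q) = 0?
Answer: -4/961 ≈ -0.0041623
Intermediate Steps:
C(f, n) = -5 - 5*n (C(f, n) = -5 + (0 - 5)*n = -5 - 5*n)
p = 961 (p = ((-5 - 5*5) - 1)² = ((-5 - 25) - 1)² = (-30 - 1)² = (-31)² = 961)
z(E(5), -1)/p = -4/961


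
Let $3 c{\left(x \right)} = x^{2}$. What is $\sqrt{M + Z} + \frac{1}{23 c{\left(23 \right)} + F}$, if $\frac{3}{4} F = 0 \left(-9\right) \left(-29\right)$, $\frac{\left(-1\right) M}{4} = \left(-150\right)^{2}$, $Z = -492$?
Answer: $\frac{3}{12167} + 2 i \sqrt{22623} \approx 0.00024657 + 300.82 i$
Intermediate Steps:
$c{\left(x \right)} = \frac{x^{2}}{3}$
$M = -90000$ ($M = - 4 \left(-150\right)^{2} = \left(-4\right) 22500 = -90000$)
$F = 0$ ($F = \frac{4 \cdot 0 \left(-9\right) \left(-29\right)}{3} = \frac{4 \cdot 0 \left(-29\right)}{3} = \frac{4}{3} \cdot 0 = 0$)
$\sqrt{M + Z} + \frac{1}{23 c{\left(23 \right)} + F} = \sqrt{-90000 - 492} + \frac{1}{23 \frac{23^{2}}{3} + 0} = \sqrt{-90492} + \frac{1}{23 \cdot \frac{1}{3} \cdot 529 + 0} = 2 i \sqrt{22623} + \frac{1}{23 \cdot \frac{529}{3} + 0} = 2 i \sqrt{22623} + \frac{1}{\frac{12167}{3} + 0} = 2 i \sqrt{22623} + \frac{1}{\frac{12167}{3}} = 2 i \sqrt{22623} + \frac{3}{12167} = \frac{3}{12167} + 2 i \sqrt{22623}$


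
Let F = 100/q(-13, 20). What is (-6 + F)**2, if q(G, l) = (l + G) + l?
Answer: 3844/729 ≈ 5.2730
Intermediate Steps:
q(G, l) = G + 2*l (q(G, l) = (G + l) + l = G + 2*l)
F = 100/27 (F = 100/(-13 + 2*20) = 100/(-13 + 40) = 100/27 ≈ 3.7037)
(-6 + F)**2 = (-6 + 100/27)**2 = (-62/27)**2 = 3844/729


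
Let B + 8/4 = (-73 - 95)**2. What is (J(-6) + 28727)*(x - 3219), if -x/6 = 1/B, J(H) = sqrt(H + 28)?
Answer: -1304875483824/14111 - 45423312*sqrt(22)/14111 ≈ -9.2487e+7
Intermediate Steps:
B = 28222 (B = -2 + (-73 - 95)**2 = -2 + (-168)**2 = -2 + 28224 = 28222)
J(H) = sqrt(28 + H)
x = -3/14111 (x = -6/28222 = -6*1/28222 = -3/14111 ≈ -0.00021260)
(J(-6) + 28727)*(x - 3219) = (sqrt(28 - 6) + 28727)*(-3/14111 - 3219) = (sqrt(22) + 28727)*(-45423312/14111) = (28727 + sqrt(22))*(-45423312/14111) = -1304875483824/14111 - 45423312*sqrt(22)/14111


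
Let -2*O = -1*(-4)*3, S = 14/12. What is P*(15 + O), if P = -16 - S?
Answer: -309/2 ≈ -154.50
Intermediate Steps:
S = 7/6 (S = 14*(1/12) = 7/6 ≈ 1.1667)
P = -103/6 (P = -16 - 1*7/6 = -16 - 7/6 = -103/6 ≈ -17.167)
O = -6 (O = -(-1*(-4))*3/2 = -2*3 = -½*12 = -6)
P*(15 + O) = -103*(15 - 6)/6 = -103/6*9 = -309/2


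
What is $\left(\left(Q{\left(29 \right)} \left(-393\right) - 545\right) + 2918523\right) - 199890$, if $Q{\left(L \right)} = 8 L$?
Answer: $2626912$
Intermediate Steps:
$\left(\left(Q{\left(29 \right)} \left(-393\right) - 545\right) + 2918523\right) - 199890 = \left(\left(8 \cdot 29 \left(-393\right) - 545\right) + 2918523\right) - 199890 = \left(\left(232 \left(-393\right) - 545\right) + 2918523\right) - 199890 = \left(\left(-91176 - 545\right) + 2918523\right) - 199890 = \left(-91721 + 2918523\right) - 199890 = 2826802 - 199890 = 2626912$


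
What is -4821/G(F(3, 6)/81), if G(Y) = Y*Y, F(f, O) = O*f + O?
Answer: -3514509/64 ≈ -54914.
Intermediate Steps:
F(f, O) = O + O*f
G(Y) = Y**2
-4821/G(F(3, 6)/81) = -4821*729/(4*(1 + 3)**2) = -4821/(((6*4)*(1/81))**2) = -4821/((24*(1/81))**2) = -4821/((8/27)**2) = -4821/64/729 = -4821*729/64 = -3514509/64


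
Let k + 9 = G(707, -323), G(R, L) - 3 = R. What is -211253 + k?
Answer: -210552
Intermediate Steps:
G(R, L) = 3 + R
k = 701 (k = -9 + (3 + 707) = -9 + 710 = 701)
-211253 + k = -211253 + 701 = -210552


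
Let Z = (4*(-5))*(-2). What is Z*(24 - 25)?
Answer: -40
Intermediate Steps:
Z = 40 (Z = -20*(-2) = 40)
Z*(24 - 25) = 40*(24 - 25) = 40*(-1) = -40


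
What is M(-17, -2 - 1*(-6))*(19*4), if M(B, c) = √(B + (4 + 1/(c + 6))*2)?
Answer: 152*I*√55/5 ≈ 225.45*I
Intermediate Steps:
M(B, c) = √(8 + B + 2/(6 + c)) (M(B, c) = √(B + (4 + 1/(6 + c))*2) = √(B + (8 + 2/(6 + c))) = √(8 + B + 2/(6 + c)))
M(-17, -2 - 1*(-6))*(19*4) = √((2 + (6 + (-2 - 1*(-6)))*(8 - 17))/(6 + (-2 - 1*(-6))))*(19*4) = √((2 + (6 + (-2 + 6))*(-9))/(6 + (-2 + 6)))*76 = √((2 + (6 + 4)*(-9))/(6 + 4))*76 = √((2 + 10*(-9))/10)*76 = √((2 - 90)/10)*76 = √((⅒)*(-88))*76 = √(-44/5)*76 = (2*I*√55/5)*76 = 152*I*√55/5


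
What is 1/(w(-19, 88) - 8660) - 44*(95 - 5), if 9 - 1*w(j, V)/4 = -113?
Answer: -32361121/8172 ≈ -3960.0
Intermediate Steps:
w(j, V) = 488 (w(j, V) = 36 - 4*(-113) = 36 + 452 = 488)
1/(w(-19, 88) - 8660) - 44*(95 - 5) = 1/(488 - 8660) - 44*(95 - 5) = 1/(-8172) - 44*90 = -1/8172 - 1*3960 = -1/8172 - 3960 = -32361121/8172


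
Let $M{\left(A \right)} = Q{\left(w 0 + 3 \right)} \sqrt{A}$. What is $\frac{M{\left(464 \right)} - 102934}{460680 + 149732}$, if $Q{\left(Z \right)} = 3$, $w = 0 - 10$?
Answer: $- \frac{51467}{305206} + \frac{3 \sqrt{29}}{152603} \approx -0.16852$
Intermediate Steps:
$w = -10$ ($w = 0 - 10 = -10$)
$M{\left(A \right)} = 3 \sqrt{A}$
$\frac{M{\left(464 \right)} - 102934}{460680 + 149732} = \frac{3 \sqrt{464} - 102934}{460680 + 149732} = \frac{3 \cdot 4 \sqrt{29} - 102934}{610412} = \left(12 \sqrt{29} - 102934\right) \frac{1}{610412} = \left(-102934 + 12 \sqrt{29}\right) \frac{1}{610412} = - \frac{51467}{305206} + \frac{3 \sqrt{29}}{152603}$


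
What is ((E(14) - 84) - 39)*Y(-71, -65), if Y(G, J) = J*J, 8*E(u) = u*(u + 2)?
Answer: -401375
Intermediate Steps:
E(u) = u*(2 + u)/8 (E(u) = (u*(u + 2))/8 = (u*(2 + u))/8 = u*(2 + u)/8)
Y(G, J) = J**2
((E(14) - 84) - 39)*Y(-71, -65) = (((1/8)*14*(2 + 14) - 84) - 39)*(-65)**2 = (((1/8)*14*16 - 84) - 39)*4225 = ((28 - 84) - 39)*4225 = (-56 - 39)*4225 = -95*4225 = -401375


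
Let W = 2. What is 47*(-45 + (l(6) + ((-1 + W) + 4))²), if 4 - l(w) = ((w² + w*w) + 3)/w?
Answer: -6157/4 ≈ -1539.3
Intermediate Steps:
l(w) = 4 - (3 + 2*w²)/w (l(w) = 4 - ((w² + w*w) + 3)/w = 4 - ((w² + w²) + 3)/w = 4 - (2*w² + 3)/w = 4 - (3 + 2*w²)/w)
47*(-45 + (l(6) + ((-1 + W) + 4))²) = 47*(-45 + ((4 - 3/6 - 2*6) + ((-1 + 2) + 4))²) = 47*(-45 + ((4 - 3*⅙ - 12) + (1 + 4))²) = 47*(-45 + ((4 - ½ - 12) + 5)²) = 47*(-45 + (-17/2 + 5)²) = 47*(-45 + (-7/2)²) = 47*(-45 + 49/4) = 47*(-131/4) = -6157/4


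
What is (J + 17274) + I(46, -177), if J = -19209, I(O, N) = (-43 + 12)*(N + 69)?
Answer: 1413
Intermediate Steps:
I(O, N) = -2139 - 31*N (I(O, N) = -31*(69 + N) = -2139 - 31*N)
(J + 17274) + I(46, -177) = (-19209 + 17274) + (-2139 - 31*(-177)) = -1935 + (-2139 + 5487) = -1935 + 3348 = 1413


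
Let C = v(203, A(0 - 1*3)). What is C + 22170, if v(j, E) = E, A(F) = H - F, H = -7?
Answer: 22166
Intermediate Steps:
A(F) = -7 - F
C = -4 (C = -7 - (0 - 1*3) = -7 - (0 - 3) = -7 - 1*(-3) = -7 + 3 = -4)
C + 22170 = -4 + 22170 = 22166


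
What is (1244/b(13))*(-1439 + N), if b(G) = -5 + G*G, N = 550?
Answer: -276479/41 ≈ -6743.4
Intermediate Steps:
b(G) = -5 + G**2
(1244/b(13))*(-1439 + N) = (1244/(-5 + 13**2))*(-1439 + 550) = (1244/(-5 + 169))*(-889) = (1244/164)*(-889) = (1244*(1/164))*(-889) = (311/41)*(-889) = -276479/41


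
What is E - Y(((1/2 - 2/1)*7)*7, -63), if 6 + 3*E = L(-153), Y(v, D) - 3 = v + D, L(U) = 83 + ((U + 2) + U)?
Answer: 347/6 ≈ 57.833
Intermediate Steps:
L(U) = 85 + 2*U (L(U) = 83 + ((2 + U) + U) = 83 + (2 + 2*U) = 85 + 2*U)
Y(v, D) = 3 + D + v (Y(v, D) = 3 + (v + D) = 3 + (D + v) = 3 + D + v)
E = -227/3 (E = -2 + (85 + 2*(-153))/3 = -2 + (85 - 306)/3 = -2 + (⅓)*(-221) = -2 - 221/3 = -227/3 ≈ -75.667)
E - Y(((1/2 - 2/1)*7)*7, -63) = -227/3 - (3 - 63 + ((1/2 - 2/1)*7)*7) = -227/3 - (3 - 63 + ((1*(½) - 2*1)*7)*7) = -227/3 - (3 - 63 + ((½ - 2)*7)*7) = -227/3 - (3 - 63 - 3/2*7*7) = -227/3 - (3 - 63 - 21/2*7) = -227/3 - (3 - 63 - 147/2) = -227/3 - 1*(-267/2) = -227/3 + 267/2 = 347/6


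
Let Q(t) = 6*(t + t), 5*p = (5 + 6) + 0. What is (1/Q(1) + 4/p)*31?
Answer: 7781/132 ≈ 58.947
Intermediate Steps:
p = 11/5 (p = ((5 + 6) + 0)/5 = (11 + 0)/5 = (1/5)*11 = 11/5 ≈ 2.2000)
Q(t) = 12*t (Q(t) = 6*(2*t) = 12*t)
(1/Q(1) + 4/p)*31 = (1/(12*1) + 4/(11/5))*31 = (1/12 + 4*(5/11))*31 = (1*(1/12) + 20/11)*31 = (1/12 + 20/11)*31 = (251/132)*31 = 7781/132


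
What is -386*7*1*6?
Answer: -16212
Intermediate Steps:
-386*7*1*6 = -2702*6 = -386*42 = -16212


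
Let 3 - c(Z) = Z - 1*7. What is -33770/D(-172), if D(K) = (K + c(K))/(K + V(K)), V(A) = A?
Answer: 1161688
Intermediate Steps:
c(Z) = 10 - Z (c(Z) = 3 - (Z - 1*7) = 3 - (Z - 7) = 3 - (-7 + Z) = 3 + (7 - Z) = 10 - Z)
D(K) = 5/K (D(K) = (K + (10 - K))/(K + K) = 10/((2*K)) = 10*(1/(2*K)) = 5/K)
-33770/D(-172) = -33770/(5/(-172)) = -33770/(5*(-1/172)) = -33770/(-5/172) = -33770*(-172/5) = 1161688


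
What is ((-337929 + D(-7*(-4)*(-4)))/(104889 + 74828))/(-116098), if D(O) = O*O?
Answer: 325385/20864784266 ≈ 1.5595e-5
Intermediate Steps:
D(O) = O²
((-337929 + D(-7*(-4)*(-4)))/(104889 + 74828))/(-116098) = ((-337929 + (-7*(-4)*(-4))²)/(104889 + 74828))/(-116098) = ((-337929 + (28*(-4))²)/179717)*(-1/116098) = ((-337929 + (-112)²)*(1/179717))*(-1/116098) = ((-337929 + 12544)*(1/179717))*(-1/116098) = -325385*1/179717*(-1/116098) = -325385/179717*(-1/116098) = 325385/20864784266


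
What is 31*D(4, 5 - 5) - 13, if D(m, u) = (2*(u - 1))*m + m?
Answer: -137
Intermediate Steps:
D(m, u) = m + m*(-2 + 2*u) (D(m, u) = (2*(-1 + u))*m + m = (-2 + 2*u)*m + m = m*(-2 + 2*u) + m = m + m*(-2 + 2*u))
31*D(4, 5 - 5) - 13 = 31*(4*(-1 + 2*(5 - 5))) - 13 = 31*(4*(-1 + 2*0)) - 13 = 31*(4*(-1 + 0)) - 13 = 31*(4*(-1)) - 13 = 31*(-4) - 13 = -124 - 13 = -137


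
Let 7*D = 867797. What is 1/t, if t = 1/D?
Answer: 123971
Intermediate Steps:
D = 123971 (D = (1/7)*867797 = 123971)
t = 1/123971 ≈ 8.0664e-6
1/t = 1/(1/123971) = 123971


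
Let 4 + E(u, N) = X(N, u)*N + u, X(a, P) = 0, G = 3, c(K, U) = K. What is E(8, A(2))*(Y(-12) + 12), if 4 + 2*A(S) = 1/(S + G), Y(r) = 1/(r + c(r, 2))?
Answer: 287/6 ≈ 47.833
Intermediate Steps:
Y(r) = 1/(2*r) (Y(r) = 1/(r + r) = 1/(2*r))
A(S) = -2 + 1/(2*(3 + S)) (A(S) = -2 + 1/(2*(S + 3)) = -2 + 1/(2*(3 + S)))
E(u, N) = -4 + u (E(u, N) = -4 + (0*N + u) = -4 + (0 + u) = -4 + u)
E(8, A(2))*(Y(-12) + 12) = (-4 + 8)*((½)/(-12) + 12) = 4*((½)*(-1/12) + 12) = 4*(-1/24 + 12) = 4*(287/24) = 287/6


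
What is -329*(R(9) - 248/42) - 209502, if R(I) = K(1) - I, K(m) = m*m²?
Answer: -614782/3 ≈ -2.0493e+5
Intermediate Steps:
K(m) = m³
R(I) = 1 - I (R(I) = 1³ - I = 1 - I)
-329*(R(9) - 248/42) - 209502 = -329*((1 - 1*9) - 248/42) - 209502 = -329*((1 - 9) - 248*1/42) - 209502 = -329*(-8 - 124/21) - 209502 = -329*(-292/21) - 209502 = 13724/3 - 209502 = -614782/3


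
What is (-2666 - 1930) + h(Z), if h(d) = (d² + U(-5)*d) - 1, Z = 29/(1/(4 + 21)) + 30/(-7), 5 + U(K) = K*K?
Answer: 25933072/49 ≈ 5.2925e+5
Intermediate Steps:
U(K) = -5 + K² (U(K) = -5 + K*K = -5 + K²)
Z = 5045/7 (Z = 29/(1/25) + 30*(-⅐) = 29/(1/25) - 30/7 = 29*25 - 30/7 = 725 - 30/7 = 5045/7 ≈ 720.71)
h(d) = -1 + d² + 20*d (h(d) = (d² + (-5 + (-5)²)*d) - 1 = (d² + (-5 + 25)*d) - 1 = (d² + 20*d) - 1 = -1 + d² + 20*d)
(-2666 - 1930) + h(Z) = (-2666 - 1930) + (-1 + (5045/7)² + 20*(5045/7)) = -4596 + (-1 + 25452025/49 + 100900/7) = -4596 + 26158276/49 = 25933072/49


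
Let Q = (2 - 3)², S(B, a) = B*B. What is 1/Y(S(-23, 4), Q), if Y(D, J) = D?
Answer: 1/529 ≈ 0.0018904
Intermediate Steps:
S(B, a) = B²
Q = 1 (Q = (-1)² = 1)
1/Y(S(-23, 4), Q) = 1/((-23)²) = 1/529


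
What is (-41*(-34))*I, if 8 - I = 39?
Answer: -43214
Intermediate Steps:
I = -31 (I = 8 - 1*39 = 8 - 39 = -31)
(-41*(-34))*I = -41*(-34)*(-31) = 1394*(-31) = -43214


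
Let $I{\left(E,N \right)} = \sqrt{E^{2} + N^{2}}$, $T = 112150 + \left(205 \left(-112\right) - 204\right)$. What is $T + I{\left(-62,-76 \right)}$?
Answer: $88986 + 2 \sqrt{2405} \approx 89084.0$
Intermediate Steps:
$T = 88986$ ($T = 112150 - 23164 = 88986$)
$T + I{\left(-62,-76 \right)} = 88986 + \sqrt{\left(-62\right)^{2} + \left(-76\right)^{2}} = 88986 + \sqrt{3844 + 5776} = 88986 + \sqrt{9620} = 88986 + 2 \sqrt{2405}$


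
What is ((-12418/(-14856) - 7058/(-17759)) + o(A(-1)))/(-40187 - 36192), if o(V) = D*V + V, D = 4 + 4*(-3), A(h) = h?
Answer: -1086089419/10075448101908 ≈ -0.00010780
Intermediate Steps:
D = -8 (D = 4 - 12 = -8)
o(V) = -7*V (o(V) = -8*V + V = -7*V)
((-12418/(-14856) - 7058/(-17759)) + o(A(-1)))/(-40187 - 36192) = ((-12418/(-14856) - 7058/(-17759)) - 7*(-1))/(-40187 - 36192) = ((-12418*(-1/14856) - 7058*(-1/17759)) + 7)/(-76379) = ((6209/7428 + 7058/17759) + 7)*(-1/76379) = (162692455/131913852 + 7)*(-1/76379) = (1086089419/131913852)*(-1/76379) = -1086089419/10075448101908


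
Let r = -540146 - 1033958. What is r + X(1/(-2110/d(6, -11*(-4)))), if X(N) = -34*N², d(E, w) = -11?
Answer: -3504034211257/2226050 ≈ -1.5741e+6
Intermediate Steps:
r = -1574104
r + X(1/(-2110/d(6, -11*(-4)))) = -1574104 - 34*(1/(-2110/(-11)))² = -1574104 - 34*(1/(-2110*(-1/11)))² = -1574104 - 34*(1/(2110/11))² = -1574104 - 34*(11/2110)² = -1574104 - 34*121/4452100 = -1574104 - 2057/2226050 = -3504034211257/2226050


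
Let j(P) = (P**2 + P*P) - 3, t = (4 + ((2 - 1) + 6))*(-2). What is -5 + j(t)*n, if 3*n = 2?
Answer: 1915/3 ≈ 638.33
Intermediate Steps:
n = 2/3 (n = (1/3)*2 = 2/3 ≈ 0.66667)
t = -22 (t = (4 + (1 + 6))*(-2) = (4 + 7)*(-2) = 11*(-2) = -22)
j(P) = -3 + 2*P**2 (j(P) = (P**2 + P**2) - 3 = 2*P**2 - 3 = -3 + 2*P**2)
-5 + j(t)*n = -5 + (-3 + 2*(-22)**2)*(2/3) = -5 + (-3 + 2*484)*(2/3) = -5 + (-3 + 968)*(2/3) = -5 + 965*(2/3) = -5 + 1930/3 = 1915/3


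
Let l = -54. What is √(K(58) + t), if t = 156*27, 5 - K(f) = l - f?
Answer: 3*√481 ≈ 65.795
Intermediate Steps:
K(f) = 59 + f (K(f) = 5 - (-54 - f) = 5 + (54 + f) = 59 + f)
t = 4212
√(K(58) + t) = √((59 + 58) + 4212) = √(117 + 4212) = √4329 = 3*√481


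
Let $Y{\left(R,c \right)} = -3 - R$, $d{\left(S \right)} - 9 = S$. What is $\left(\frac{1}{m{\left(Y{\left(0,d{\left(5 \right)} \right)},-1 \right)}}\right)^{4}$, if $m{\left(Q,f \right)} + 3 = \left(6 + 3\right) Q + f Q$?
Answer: $\frac{1}{531441} \approx 1.8817 \cdot 10^{-6}$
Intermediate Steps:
$d{\left(S \right)} = 9 + S$
$m{\left(Q,f \right)} = -3 + 9 Q + Q f$ ($m{\left(Q,f \right)} = -3 + \left(\left(6 + 3\right) Q + f Q\right) = -3 + \left(9 Q + Q f\right) = -3 + 9 Q + Q f$)
$\left(\frac{1}{m{\left(Y{\left(0,d{\left(5 \right)} \right)},-1 \right)}}\right)^{4} = \left(\frac{1}{-3 + 9 \left(-3 - 0\right) + \left(-3 - 0\right) \left(-1\right)}\right)^{4} = \left(\frac{1}{-3 + 9 \left(-3 + 0\right) + \left(-3 + 0\right) \left(-1\right)}\right)^{4} = \left(\frac{1}{-3 + 9 \left(-3\right) - -3}\right)^{4} = \left(\frac{1}{-3 - 27 + 3}\right)^{4} = \left(\frac{1}{-27}\right)^{4} = \left(- \frac{1}{27}\right)^{4} = \frac{1}{531441}$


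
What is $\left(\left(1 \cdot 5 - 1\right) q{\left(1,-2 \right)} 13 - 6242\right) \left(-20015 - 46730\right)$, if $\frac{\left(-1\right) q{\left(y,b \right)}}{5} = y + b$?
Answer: $399268590$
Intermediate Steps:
$q{\left(y,b \right)} = - 5 b - 5 y$ ($q{\left(y,b \right)} = - 5 \left(y + b\right) = - 5 \left(b + y\right) = - 5 b - 5 y$)
$\left(\left(1 \cdot 5 - 1\right) q{\left(1,-2 \right)} 13 - 6242\right) \left(-20015 - 46730\right) = \left(\left(1 \cdot 5 - 1\right) \left(\left(-5\right) \left(-2\right) - 5\right) 13 - 6242\right) \left(-20015 - 46730\right) = \left(\left(5 - 1\right) \left(10 - 5\right) 13 - 6242\right) \left(-66745\right) = \left(4 \cdot 5 \cdot 13 - 6242\right) \left(-66745\right) = \left(20 \cdot 13 - 6242\right) \left(-66745\right) = \left(260 - 6242\right) \left(-66745\right) = \left(-5982\right) \left(-66745\right) = 399268590$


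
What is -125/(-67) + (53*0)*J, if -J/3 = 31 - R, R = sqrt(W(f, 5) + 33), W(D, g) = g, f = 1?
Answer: 125/67 ≈ 1.8657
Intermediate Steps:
R = sqrt(38) (R = sqrt(5 + 33) = sqrt(38) ≈ 6.1644)
J = -93 + 3*sqrt(38) (J = -3*(31 - sqrt(38)) = -93 + 3*sqrt(38) ≈ -74.507)
-125/(-67) + (53*0)*J = -125/(-67) + (53*0)*(-93 + 3*sqrt(38)) = -125*(-1/67) + 0*(-93 + 3*sqrt(38)) = 125/67 + 0 = 125/67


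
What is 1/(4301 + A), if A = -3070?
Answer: 1/1231 ≈ 0.00081235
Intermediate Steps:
1/(4301 + A) = 1/(4301 - 3070) = 1/1231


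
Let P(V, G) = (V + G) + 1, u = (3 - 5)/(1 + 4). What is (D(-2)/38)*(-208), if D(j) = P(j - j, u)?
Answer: -312/95 ≈ -3.2842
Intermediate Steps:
u = -2/5 ≈ -0.40000
P(V, G) = 1 + G + V (P(V, G) = (G + V) + 1 = 1 + G + V)
D(j) = 3/5 (D(j) = 1 - 2/5 + (j - j) = 1 - 2/5 + 0 = 3/5)
(D(-2)/38)*(-208) = ((3/5)/38)*(-208) = ((3/5)*(1/38))*(-208) = (3/190)*(-208) = -312/95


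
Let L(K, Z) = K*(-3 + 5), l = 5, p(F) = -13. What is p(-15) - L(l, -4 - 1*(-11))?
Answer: -23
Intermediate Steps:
L(K, Z) = 2*K (L(K, Z) = K*2 = 2*K)
p(-15) - L(l, -4 - 1*(-11)) = -13 - 2*5 = -13 - 1*10 = -13 - 10 = -23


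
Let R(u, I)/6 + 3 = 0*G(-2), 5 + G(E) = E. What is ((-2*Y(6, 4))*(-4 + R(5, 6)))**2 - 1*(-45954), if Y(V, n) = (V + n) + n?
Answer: 425410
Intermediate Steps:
Y(V, n) = V + 2*n
G(E) = -5 + E
R(u, I) = -18 (R(u, I) = -18 + 6*(0*(-5 - 2)) = -18 + 6*(0*(-7)) = -18 + 6*0 = -18 + 0 = -18)
((-2*Y(6, 4))*(-4 + R(5, 6)))**2 - 1*(-45954) = ((-2*(6 + 2*4))*(-4 - 18))**2 - 1*(-45954) = (-2*(6 + 8)*(-22))**2 + 45954 = (-2*14*(-22))**2 + 45954 = (-28*(-22))**2 + 45954 = 616**2 + 45954 = 379456 + 45954 = 425410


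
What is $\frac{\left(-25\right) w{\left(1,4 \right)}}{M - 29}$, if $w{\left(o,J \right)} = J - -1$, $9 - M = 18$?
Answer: $\frac{125}{38} \approx 3.2895$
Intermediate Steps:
$M = -9$ ($M = 9 - 18 = -9$)
$w{\left(o,J \right)} = 1 + J$ ($w{\left(o,J \right)} = J + 1 = 1 + J$)
$\frac{\left(-25\right) w{\left(1,4 \right)}}{M - 29} = \frac{\left(-25\right) \left(1 + 4\right)}{-9 - 29} = \frac{\left(-25\right) 5}{-38} = \left(-125\right) \left(- \frac{1}{38}\right) = \frac{125}{38}$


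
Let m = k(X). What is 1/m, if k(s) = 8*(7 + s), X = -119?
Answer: -1/896 ≈ -0.0011161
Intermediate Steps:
k(s) = 56 + 8*s
m = -896 (m = 56 + 8*(-119) = 56 - 952 = -896)
1/m = 1/(-896) = -1/896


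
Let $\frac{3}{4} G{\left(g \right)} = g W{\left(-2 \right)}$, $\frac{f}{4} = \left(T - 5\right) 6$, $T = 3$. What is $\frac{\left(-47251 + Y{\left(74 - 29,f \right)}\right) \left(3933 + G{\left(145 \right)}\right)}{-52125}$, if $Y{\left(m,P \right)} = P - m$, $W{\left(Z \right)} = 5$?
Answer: $\frac{695909456}{156375} \approx 4450.3$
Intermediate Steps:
$f = -48$ ($f = 4 \left(3 - 5\right) 6 = 4 \left(\left(-2\right) 6\right) = 4 \left(-12\right) = -48$)
$G{\left(g \right)} = \frac{20 g}{3}$ ($G{\left(g \right)} = \frac{4 g 5}{3} = \frac{4 \cdot 5 g}{3} = \frac{20 g}{3}$)
$\frac{\left(-47251 + Y{\left(74 - 29,f \right)}\right) \left(3933 + G{\left(145 \right)}\right)}{-52125} = \frac{\left(-47251 - \left(122 - 29\right)\right) \left(3933 + \frac{20}{3} \cdot 145\right)}{-52125} = \left(-47251 - 93\right) \left(3933 + \frac{2900}{3}\right) \left(- \frac{1}{52125}\right) = \left(-47251 - 93\right) \frac{14699}{3} \left(- \frac{1}{52125}\right) = \left(-47344\right) \frac{14699}{3} \left(- \frac{1}{52125}\right) = \left(- \frac{695909456}{3}\right) \left(- \frac{1}{52125}\right) = \frac{695909456}{156375}$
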